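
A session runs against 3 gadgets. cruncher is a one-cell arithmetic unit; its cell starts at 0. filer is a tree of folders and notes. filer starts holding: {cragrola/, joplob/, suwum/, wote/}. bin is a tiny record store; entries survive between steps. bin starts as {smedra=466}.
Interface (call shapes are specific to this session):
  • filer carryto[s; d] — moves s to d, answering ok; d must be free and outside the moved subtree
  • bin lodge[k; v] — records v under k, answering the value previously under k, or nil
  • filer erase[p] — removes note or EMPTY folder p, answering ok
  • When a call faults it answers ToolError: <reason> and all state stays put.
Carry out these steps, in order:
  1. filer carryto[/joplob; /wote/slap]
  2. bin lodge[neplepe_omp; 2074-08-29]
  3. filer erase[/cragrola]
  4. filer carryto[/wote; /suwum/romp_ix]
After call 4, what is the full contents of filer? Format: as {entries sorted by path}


CALL filer carryto[s: /joplob; d: /wote/slap]
RET  ok
CALL bin lodge[k: neplepe_omp; v: 2074-08-29]
RET  nil
CALL filer erase[p: /cragrola]
RET  ok
CALL filer carryto[s: /wote; d: /suwum/romp_ix]
RET  ok

Answer: {suwum/, suwum/romp_ix/, suwum/romp_ix/slap/}


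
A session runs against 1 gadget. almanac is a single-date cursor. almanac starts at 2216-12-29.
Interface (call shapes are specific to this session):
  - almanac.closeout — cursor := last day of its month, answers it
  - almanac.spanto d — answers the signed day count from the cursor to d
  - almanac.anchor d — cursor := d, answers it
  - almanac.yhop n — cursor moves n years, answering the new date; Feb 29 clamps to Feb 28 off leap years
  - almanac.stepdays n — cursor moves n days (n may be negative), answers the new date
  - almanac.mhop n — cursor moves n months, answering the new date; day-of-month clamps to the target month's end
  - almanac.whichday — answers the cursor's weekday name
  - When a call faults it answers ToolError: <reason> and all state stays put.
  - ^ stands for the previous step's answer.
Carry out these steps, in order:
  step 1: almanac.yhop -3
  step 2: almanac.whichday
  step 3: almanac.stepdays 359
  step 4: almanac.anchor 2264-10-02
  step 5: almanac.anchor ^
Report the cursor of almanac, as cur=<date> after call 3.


I invoke almanac.yhop with n=-3, which returns 2213-12-29.
Next I call almanac.whichday(), yielding Wednesday.
I run almanac.stepdays with n=359, giving 2214-12-23.
I invoke almanac.anchor with d=2264-10-02, and get 2264-10-02.
I run almanac.anchor with d=^, — result: 2264-10-02.

Answer: cur=2214-12-23


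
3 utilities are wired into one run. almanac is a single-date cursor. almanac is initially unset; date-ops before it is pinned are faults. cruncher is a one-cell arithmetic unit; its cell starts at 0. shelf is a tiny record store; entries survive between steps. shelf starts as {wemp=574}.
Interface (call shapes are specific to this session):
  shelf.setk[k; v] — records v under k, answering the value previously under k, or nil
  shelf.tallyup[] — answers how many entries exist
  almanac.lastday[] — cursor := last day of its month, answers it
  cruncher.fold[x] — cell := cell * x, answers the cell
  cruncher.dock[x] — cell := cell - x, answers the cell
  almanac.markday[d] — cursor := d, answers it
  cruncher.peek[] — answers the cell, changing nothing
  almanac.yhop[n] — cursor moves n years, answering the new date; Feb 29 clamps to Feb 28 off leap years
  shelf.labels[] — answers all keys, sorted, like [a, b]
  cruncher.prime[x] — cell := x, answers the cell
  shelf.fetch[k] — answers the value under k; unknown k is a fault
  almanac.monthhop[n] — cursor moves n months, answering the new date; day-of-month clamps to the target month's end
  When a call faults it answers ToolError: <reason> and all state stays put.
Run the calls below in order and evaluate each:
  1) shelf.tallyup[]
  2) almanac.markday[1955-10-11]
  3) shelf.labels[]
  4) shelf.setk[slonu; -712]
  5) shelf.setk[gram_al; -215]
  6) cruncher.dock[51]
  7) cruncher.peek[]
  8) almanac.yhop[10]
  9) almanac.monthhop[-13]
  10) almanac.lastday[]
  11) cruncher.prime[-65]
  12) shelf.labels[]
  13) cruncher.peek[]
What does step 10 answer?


Answer: 1964-09-30

Derivation:
>>> shelf.tallyup
  1
>>> almanac.markday 1955-10-11
  1955-10-11
>>> shelf.labels
  [wemp]
>>> shelf.setk slonu -712
  nil
>>> shelf.setk gram_al -215
  nil
>>> cruncher.dock 51
  -51
>>> cruncher.peek
  -51
>>> almanac.yhop 10
  1965-10-11
>>> almanac.monthhop -13
  1964-09-11
>>> almanac.lastday
  1964-09-30
>>> cruncher.prime -65
  -65
>>> shelf.labels
  [gram_al, slonu, wemp]
>>> cruncher.peek
  -65


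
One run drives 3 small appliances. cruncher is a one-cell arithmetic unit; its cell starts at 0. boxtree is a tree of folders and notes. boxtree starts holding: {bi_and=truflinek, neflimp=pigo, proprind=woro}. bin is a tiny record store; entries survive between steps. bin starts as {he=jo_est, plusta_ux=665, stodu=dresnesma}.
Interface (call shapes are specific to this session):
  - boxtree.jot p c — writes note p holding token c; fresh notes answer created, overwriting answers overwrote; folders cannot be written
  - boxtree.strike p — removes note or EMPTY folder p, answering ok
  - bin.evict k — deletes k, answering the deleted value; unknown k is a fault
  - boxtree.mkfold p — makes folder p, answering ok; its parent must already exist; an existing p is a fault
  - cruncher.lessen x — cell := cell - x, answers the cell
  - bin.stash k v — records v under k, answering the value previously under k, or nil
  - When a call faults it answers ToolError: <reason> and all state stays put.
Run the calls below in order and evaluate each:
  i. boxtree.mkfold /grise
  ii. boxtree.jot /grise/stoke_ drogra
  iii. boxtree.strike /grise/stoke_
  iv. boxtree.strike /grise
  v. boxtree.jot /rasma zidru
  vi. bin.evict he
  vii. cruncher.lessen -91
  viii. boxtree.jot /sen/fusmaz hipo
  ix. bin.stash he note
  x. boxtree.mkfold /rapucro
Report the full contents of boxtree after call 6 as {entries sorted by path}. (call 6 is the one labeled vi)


Answer: {bi_and=truflinek, neflimp=pigo, proprind=woro, rasma=zidru}

Derivation:
→ boxtree.mkfold(p=/grise)
← ok
→ boxtree.jot(p=/grise/stoke_, c=drogra)
← created
→ boxtree.strike(p=/grise/stoke_)
← ok
→ boxtree.strike(p=/grise)
← ok
→ boxtree.jot(p=/rasma, c=zidru)
← created
→ bin.evict(k=he)
← jo_est
→ cruncher.lessen(x=-91)
← 91
→ boxtree.jot(p=/sen/fusmaz, c=hipo)
← ToolError: no parent
→ bin.stash(k=he, v=note)
← nil
→ boxtree.mkfold(p=/rapucro)
← ok


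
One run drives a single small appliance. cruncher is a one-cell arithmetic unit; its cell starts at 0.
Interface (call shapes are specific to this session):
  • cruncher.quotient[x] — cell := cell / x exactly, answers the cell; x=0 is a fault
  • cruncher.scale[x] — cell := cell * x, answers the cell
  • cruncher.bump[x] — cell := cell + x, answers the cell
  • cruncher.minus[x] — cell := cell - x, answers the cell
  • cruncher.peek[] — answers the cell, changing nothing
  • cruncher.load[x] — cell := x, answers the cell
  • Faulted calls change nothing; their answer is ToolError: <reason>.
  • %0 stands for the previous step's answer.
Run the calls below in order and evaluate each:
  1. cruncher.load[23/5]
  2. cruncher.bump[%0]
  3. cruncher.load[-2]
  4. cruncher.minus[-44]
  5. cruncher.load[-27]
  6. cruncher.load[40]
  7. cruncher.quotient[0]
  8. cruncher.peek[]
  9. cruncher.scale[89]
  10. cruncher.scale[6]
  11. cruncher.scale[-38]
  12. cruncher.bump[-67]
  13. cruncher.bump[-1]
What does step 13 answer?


Answer: -811748

Derivation:
Calling cruncher.load passing x=23/5, and get 23/5.
I run cruncher.bump passing x=%0, which returns 46/5.
Next I call cruncher.load passing x=-2, which returns -2.
Using cruncher.minus passing x=-44, and see 42.
I run cruncher.load passing x=-27: -27.
Then cruncher.load passing x=40, → 40.
I invoke cruncher.quotient passing x=0, and get ToolError: division by zero.
I call cruncher.peek, yielding 40.
I call cruncher.scale passing x=89, which returns 3560.
I run cruncher.scale passing x=6, and get 21360.
I call cruncher.scale passing x=-38, — result: -811680.
Next I call cruncher.bump passing x=-67, → -811747.
I try cruncher.bump passing x=-1, and get -811748.


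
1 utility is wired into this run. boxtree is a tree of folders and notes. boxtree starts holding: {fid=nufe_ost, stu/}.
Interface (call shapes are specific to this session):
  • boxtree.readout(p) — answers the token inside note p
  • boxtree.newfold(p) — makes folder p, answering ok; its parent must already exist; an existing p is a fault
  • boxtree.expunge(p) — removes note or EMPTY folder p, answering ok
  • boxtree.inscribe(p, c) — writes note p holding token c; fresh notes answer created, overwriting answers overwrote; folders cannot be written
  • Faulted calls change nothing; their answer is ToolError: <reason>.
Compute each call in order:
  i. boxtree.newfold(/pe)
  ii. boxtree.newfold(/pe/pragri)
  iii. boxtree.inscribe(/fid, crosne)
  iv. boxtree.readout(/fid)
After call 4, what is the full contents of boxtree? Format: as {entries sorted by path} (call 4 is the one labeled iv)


I use boxtree.newfold(p='/pe'), giving ok.
I call boxtree.newfold(p='/pe/pragri'), giving ok.
I run boxtree.inscribe(p='/fid', c='crosne'), giving overwrote.
Using boxtree.readout(p='/fid'), yielding crosne.

Answer: {fid=crosne, pe/, pe/pragri/, stu/}


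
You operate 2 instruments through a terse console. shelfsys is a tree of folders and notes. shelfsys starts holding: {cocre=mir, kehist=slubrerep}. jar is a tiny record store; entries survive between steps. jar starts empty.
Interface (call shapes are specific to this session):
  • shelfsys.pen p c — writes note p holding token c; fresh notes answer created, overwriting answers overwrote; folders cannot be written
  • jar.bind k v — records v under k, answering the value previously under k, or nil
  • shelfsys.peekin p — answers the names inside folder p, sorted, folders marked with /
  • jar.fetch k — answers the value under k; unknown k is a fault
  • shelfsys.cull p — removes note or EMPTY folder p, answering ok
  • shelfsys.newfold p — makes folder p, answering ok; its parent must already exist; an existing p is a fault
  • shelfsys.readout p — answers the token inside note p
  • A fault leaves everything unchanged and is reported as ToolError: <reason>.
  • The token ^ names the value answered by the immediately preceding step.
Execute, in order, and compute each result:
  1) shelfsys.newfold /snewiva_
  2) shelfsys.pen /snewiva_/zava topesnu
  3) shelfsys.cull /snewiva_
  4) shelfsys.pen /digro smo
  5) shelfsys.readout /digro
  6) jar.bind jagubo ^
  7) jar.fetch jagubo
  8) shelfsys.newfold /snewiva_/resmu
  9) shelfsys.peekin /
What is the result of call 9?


[in] newfold p: /snewiva_
  ok
[in] pen p: /snewiva_/zava c: topesnu
  created
[in] cull p: /snewiva_
  ToolError: not empty
[in] pen p: /digro c: smo
  created
[in] readout p: /digro
  smo
[in] bind k: jagubo v: ^
  nil
[in] fetch k: jagubo
  smo
[in] newfold p: /snewiva_/resmu
  ok
[in] peekin p: /
  [cocre, digro, kehist, snewiva_/]

Answer: [cocre, digro, kehist, snewiva_/]


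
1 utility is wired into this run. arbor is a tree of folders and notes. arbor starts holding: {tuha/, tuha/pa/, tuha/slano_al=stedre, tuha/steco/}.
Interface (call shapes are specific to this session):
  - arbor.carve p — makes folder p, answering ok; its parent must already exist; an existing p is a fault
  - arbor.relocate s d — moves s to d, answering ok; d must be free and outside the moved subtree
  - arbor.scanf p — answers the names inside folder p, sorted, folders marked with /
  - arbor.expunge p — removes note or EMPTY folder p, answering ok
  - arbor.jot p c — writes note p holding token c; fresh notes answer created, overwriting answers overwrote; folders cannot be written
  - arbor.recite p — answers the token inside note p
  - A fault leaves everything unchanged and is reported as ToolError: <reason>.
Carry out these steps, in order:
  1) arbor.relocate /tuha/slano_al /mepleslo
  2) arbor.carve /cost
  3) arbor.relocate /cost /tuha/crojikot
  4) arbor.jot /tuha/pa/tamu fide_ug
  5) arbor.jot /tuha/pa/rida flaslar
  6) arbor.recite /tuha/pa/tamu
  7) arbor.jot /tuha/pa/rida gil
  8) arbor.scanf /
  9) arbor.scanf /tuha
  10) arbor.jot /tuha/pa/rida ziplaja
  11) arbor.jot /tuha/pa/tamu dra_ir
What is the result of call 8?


-> relocate(/tuha/slano_al, /mepleslo)
<- ok
-> carve(/cost)
<- ok
-> relocate(/cost, /tuha/crojikot)
<- ok
-> jot(/tuha/pa/tamu, fide_ug)
<- created
-> jot(/tuha/pa/rida, flaslar)
<- created
-> recite(/tuha/pa/tamu)
<- fide_ug
-> jot(/tuha/pa/rida, gil)
<- overwrote
-> scanf(/)
<- [mepleslo, tuha/]
-> scanf(/tuha)
<- [crojikot/, pa/, steco/]
-> jot(/tuha/pa/rida, ziplaja)
<- overwrote
-> jot(/tuha/pa/tamu, dra_ir)
<- overwrote

Answer: [mepleslo, tuha/]


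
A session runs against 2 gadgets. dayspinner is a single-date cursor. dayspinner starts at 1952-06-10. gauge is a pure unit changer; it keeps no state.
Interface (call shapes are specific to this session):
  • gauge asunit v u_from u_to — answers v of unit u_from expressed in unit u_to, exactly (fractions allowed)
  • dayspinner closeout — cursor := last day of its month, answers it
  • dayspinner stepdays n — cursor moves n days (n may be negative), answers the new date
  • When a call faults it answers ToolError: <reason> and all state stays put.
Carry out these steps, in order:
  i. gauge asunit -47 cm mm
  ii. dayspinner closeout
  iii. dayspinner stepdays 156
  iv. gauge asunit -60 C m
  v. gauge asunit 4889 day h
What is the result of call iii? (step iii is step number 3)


Answer: 1952-12-03

Derivation:
I invoke gauge asunit with v=-47, u_from=cm, u_to=mm, which returns -470.
I call dayspinner closeout, and observe 1952-06-30.
Next I call dayspinner stepdays with n=156, and observe 1952-12-03.
I run gauge asunit with v=-60, u_from=C, u_to=m, which returns ToolError: incompatible units.
Calling gauge asunit with v=4889, u_from=day, u_to=h, which returns 117336.


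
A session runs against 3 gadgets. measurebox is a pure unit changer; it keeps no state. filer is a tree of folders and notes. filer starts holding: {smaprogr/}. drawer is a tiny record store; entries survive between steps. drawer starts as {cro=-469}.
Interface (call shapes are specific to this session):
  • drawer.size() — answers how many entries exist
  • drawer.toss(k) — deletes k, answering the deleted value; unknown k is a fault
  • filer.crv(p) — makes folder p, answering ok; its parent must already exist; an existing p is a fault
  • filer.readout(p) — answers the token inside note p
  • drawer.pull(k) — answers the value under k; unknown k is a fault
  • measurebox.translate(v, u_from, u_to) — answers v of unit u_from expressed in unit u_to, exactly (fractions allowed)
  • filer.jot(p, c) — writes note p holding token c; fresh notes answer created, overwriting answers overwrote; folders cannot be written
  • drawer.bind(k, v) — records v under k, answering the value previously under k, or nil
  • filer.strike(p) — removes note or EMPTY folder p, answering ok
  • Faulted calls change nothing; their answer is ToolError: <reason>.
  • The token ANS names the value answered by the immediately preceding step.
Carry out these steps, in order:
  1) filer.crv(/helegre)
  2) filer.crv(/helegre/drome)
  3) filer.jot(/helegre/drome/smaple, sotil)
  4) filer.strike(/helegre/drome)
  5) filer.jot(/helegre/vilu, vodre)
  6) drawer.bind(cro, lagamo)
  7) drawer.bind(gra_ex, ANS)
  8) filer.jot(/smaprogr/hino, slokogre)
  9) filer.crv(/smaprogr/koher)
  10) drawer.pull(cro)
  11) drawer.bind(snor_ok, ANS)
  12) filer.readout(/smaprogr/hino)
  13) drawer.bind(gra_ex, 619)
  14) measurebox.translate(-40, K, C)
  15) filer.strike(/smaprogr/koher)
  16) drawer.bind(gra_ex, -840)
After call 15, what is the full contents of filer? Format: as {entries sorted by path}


Answer: {helegre/, helegre/drome/, helegre/drome/smaple=sotil, helegre/vilu=vodre, smaprogr/, smaprogr/hino=slokogre}

Derivation:
Step: filer.crv[p: /helegre]
Result: ok
Step: filer.crv[p: /helegre/drome]
Result: ok
Step: filer.jot[p: /helegre/drome/smaple; c: sotil]
Result: created
Step: filer.strike[p: /helegre/drome]
Result: ToolError: not empty
Step: filer.jot[p: /helegre/vilu; c: vodre]
Result: created
Step: drawer.bind[k: cro; v: lagamo]
Result: -469
Step: drawer.bind[k: gra_ex; v: ANS]
Result: nil
Step: filer.jot[p: /smaprogr/hino; c: slokogre]
Result: created
Step: filer.crv[p: /smaprogr/koher]
Result: ok
Step: drawer.pull[k: cro]
Result: lagamo
Step: drawer.bind[k: snor_ok; v: ANS]
Result: nil
Step: filer.readout[p: /smaprogr/hino]
Result: slokogre
Step: drawer.bind[k: gra_ex; v: 619]
Result: -469
Step: measurebox.translate[v: -40; u_from: K; u_to: C]
Result: -6263/20
Step: filer.strike[p: /smaprogr/koher]
Result: ok
Step: drawer.bind[k: gra_ex; v: -840]
Result: 619


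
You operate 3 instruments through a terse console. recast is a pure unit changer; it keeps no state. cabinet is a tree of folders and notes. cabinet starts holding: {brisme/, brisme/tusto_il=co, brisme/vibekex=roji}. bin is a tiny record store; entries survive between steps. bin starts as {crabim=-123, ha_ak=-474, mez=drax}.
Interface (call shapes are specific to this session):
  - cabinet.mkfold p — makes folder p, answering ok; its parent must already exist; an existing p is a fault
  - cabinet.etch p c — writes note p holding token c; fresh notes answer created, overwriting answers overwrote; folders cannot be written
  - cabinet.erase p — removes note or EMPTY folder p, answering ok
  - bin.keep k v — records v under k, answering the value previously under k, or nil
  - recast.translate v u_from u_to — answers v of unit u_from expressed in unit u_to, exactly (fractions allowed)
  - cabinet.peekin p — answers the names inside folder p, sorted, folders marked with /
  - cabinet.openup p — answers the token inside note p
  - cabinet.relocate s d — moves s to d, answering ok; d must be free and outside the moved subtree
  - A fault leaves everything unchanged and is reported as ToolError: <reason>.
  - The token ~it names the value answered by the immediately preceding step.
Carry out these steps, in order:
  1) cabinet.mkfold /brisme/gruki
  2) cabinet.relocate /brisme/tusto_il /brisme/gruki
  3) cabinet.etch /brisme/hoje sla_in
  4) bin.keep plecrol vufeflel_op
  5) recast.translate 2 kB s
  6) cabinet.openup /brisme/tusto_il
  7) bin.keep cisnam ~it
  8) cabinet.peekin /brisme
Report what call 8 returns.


-> cabinet.mkfold(p=/brisme/gruki)
<- ok
-> cabinet.relocate(s=/brisme/tusto_il, d=/brisme/gruki)
<- ToolError: exists
-> cabinet.etch(p=/brisme/hoje, c=sla_in)
<- created
-> bin.keep(k=plecrol, v=vufeflel_op)
<- nil
-> recast.translate(v=2, u_from=kB, u_to=s)
<- ToolError: incompatible units
-> cabinet.openup(p=/brisme/tusto_il)
<- co
-> bin.keep(k=cisnam, v=~it)
<- nil
-> cabinet.peekin(p=/brisme)
<- [gruki/, hoje, tusto_il, vibekex]

Answer: [gruki/, hoje, tusto_il, vibekex]


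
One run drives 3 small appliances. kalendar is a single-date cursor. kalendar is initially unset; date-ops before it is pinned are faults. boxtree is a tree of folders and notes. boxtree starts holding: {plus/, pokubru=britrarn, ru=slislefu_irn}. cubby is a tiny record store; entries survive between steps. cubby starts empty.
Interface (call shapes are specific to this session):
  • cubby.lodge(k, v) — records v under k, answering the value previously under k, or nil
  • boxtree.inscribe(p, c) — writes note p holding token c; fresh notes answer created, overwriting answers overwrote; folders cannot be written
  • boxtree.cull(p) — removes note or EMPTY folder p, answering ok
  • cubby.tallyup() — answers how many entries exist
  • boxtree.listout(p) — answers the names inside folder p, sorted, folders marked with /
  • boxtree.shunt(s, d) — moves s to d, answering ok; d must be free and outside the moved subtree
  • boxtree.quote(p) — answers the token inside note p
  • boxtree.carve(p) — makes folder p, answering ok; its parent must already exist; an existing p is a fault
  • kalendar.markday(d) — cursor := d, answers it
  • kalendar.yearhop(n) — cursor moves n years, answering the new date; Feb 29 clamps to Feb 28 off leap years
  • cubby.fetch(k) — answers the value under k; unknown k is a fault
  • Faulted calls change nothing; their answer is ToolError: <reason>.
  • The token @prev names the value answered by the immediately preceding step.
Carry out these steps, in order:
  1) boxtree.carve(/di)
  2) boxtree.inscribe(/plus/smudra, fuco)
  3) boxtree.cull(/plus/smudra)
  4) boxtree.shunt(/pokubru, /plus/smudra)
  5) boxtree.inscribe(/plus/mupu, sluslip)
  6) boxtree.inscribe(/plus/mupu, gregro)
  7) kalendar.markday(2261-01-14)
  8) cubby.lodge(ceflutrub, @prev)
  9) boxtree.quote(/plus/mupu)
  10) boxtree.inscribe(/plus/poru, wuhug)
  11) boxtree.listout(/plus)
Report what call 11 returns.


CALL carve[p=/di]
RET  ok
CALL inscribe[p=/plus/smudra; c=fuco]
RET  created
CALL cull[p=/plus/smudra]
RET  ok
CALL shunt[s=/pokubru; d=/plus/smudra]
RET  ok
CALL inscribe[p=/plus/mupu; c=sluslip]
RET  created
CALL inscribe[p=/plus/mupu; c=gregro]
RET  overwrote
CALL markday[d=2261-01-14]
RET  2261-01-14
CALL lodge[k=ceflutrub; v=@prev]
RET  nil
CALL quote[p=/plus/mupu]
RET  gregro
CALL inscribe[p=/plus/poru; c=wuhug]
RET  created
CALL listout[p=/plus]
RET  [mupu, poru, smudra]

Answer: [mupu, poru, smudra]


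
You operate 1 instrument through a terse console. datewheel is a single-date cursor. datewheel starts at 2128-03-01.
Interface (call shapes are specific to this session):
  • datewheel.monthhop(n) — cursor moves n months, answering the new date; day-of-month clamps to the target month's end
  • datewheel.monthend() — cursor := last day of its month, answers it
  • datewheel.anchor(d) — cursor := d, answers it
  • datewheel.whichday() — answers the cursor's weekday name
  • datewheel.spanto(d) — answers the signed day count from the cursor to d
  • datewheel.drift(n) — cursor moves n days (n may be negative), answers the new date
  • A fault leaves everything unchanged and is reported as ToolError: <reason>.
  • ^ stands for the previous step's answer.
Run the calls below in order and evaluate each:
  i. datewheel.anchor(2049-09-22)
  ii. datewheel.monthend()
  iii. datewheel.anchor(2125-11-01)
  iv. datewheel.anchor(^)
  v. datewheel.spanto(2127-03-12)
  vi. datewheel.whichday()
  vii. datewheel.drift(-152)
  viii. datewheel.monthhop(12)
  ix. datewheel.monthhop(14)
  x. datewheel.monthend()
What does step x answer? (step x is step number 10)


Answer: 2127-08-31

Derivation:
% anchor d='2049-09-22'
[out] 2049-09-22
% monthend
[out] 2049-09-30
% anchor d='2125-11-01'
[out] 2125-11-01
% anchor d='^'
[out] 2125-11-01
% spanto d='2127-03-12'
[out] 496
% whichday
[out] Thursday
% drift n='-152'
[out] 2125-06-02
% monthhop n='12'
[out] 2126-06-02
% monthhop n='14'
[out] 2127-08-02
% monthend
[out] 2127-08-31


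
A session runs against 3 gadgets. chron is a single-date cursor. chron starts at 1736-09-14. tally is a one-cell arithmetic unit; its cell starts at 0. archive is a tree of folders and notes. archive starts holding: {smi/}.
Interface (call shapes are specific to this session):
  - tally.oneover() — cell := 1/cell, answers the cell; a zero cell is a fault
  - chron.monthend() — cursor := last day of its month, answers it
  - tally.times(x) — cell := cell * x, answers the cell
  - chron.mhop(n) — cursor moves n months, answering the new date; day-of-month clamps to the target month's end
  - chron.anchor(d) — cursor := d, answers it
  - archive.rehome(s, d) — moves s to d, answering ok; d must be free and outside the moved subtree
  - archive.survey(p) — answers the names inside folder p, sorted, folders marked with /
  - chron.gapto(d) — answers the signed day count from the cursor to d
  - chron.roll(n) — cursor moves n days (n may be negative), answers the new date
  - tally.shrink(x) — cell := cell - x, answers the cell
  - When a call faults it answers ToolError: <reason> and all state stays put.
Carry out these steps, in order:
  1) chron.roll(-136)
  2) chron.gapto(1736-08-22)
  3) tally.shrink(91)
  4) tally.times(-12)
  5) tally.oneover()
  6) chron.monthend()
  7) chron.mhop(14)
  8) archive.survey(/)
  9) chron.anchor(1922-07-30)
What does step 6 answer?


Answer: 1736-05-31

Derivation:
>> chron.roll(n→-136)
<< 1736-05-01
>> chron.gapto(d→1736-08-22)
<< 113
>> tally.shrink(x→91)
<< -91
>> tally.times(x→-12)
<< 1092
>> tally.oneover()
<< 1/1092
>> chron.monthend()
<< 1736-05-31
>> chron.mhop(n→14)
<< 1737-07-31
>> archive.survey(p→/)
<< [smi/]
>> chron.anchor(d→1922-07-30)
<< 1922-07-30


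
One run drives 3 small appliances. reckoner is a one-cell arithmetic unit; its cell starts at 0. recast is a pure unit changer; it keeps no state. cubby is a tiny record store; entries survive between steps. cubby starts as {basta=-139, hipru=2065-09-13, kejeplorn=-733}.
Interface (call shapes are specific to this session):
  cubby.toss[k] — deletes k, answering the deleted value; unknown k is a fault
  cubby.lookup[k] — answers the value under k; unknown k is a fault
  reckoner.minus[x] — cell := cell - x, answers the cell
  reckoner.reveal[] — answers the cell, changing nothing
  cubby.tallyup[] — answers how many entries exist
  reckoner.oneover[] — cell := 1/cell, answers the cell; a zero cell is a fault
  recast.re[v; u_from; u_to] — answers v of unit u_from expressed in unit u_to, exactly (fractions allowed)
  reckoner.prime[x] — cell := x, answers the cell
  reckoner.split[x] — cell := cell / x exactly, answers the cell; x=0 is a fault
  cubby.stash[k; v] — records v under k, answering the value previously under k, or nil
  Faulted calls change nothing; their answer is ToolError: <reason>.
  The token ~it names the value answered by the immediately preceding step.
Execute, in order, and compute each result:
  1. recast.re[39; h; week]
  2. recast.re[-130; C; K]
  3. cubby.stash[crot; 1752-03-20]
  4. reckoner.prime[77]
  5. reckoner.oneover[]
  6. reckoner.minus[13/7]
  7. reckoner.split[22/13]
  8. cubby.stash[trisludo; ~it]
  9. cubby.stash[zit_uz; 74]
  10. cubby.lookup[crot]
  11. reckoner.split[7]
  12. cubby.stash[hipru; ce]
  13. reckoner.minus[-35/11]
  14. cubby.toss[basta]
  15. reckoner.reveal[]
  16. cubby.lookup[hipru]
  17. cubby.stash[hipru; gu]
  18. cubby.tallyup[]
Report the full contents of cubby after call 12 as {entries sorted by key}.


Answer: {basta=-139, crot=1752-03-20, hipru=ce, kejeplorn=-733, trisludo=-923/847, zit_uz=74}

Derivation:
Step: recast.re[v='39'; u_from='h'; u_to='week']
Result: 13/56
Step: recast.re[v='-130'; u_from='C'; u_to='K']
Result: 2863/20
Step: cubby.stash[k='crot'; v='1752-03-20']
Result: nil
Step: reckoner.prime[x='77']
Result: 77
Step: reckoner.oneover[]
Result: 1/77
Step: reckoner.minus[x='13/7']
Result: -142/77
Step: reckoner.split[x='22/13']
Result: -923/847
Step: cubby.stash[k='trisludo'; v='~it']
Result: nil
Step: cubby.stash[k='zit_uz'; v='74']
Result: nil
Step: cubby.lookup[k='crot']
Result: 1752-03-20
Step: reckoner.split[x='7']
Result: -923/5929
Step: cubby.stash[k='hipru'; v='ce']
Result: 2065-09-13
Step: reckoner.minus[x='-35/11']
Result: 17942/5929
Step: cubby.toss[k='basta']
Result: -139
Step: reckoner.reveal[]
Result: 17942/5929
Step: cubby.lookup[k='hipru']
Result: ce
Step: cubby.stash[k='hipru'; v='gu']
Result: ce
Step: cubby.tallyup[]
Result: 5


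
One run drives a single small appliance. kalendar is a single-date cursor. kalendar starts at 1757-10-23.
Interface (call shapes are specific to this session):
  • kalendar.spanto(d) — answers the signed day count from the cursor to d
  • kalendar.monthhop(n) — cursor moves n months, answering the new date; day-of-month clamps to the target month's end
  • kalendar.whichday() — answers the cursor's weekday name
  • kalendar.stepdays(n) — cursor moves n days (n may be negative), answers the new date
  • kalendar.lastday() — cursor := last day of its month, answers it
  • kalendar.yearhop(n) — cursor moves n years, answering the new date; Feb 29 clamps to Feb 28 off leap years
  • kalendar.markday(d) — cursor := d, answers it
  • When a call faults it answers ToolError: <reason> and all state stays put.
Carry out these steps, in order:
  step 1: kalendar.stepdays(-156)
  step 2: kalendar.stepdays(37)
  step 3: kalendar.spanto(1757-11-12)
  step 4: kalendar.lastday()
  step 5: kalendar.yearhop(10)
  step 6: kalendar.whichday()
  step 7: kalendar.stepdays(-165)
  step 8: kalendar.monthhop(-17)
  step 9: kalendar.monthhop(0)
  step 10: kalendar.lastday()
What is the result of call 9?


Answer: 1765-08-16

Derivation:
% kalendar.stepdays n='-156'
= 1757-05-20
% kalendar.stepdays n='37'
= 1757-06-26
% kalendar.spanto d='1757-11-12'
= 139
% kalendar.lastday
= 1757-06-30
% kalendar.yearhop n='10'
= 1767-06-30
% kalendar.whichday
= Tuesday
% kalendar.stepdays n='-165'
= 1767-01-16
% kalendar.monthhop n='-17'
= 1765-08-16
% kalendar.monthhop n='0'
= 1765-08-16
% kalendar.lastday
= 1765-08-31


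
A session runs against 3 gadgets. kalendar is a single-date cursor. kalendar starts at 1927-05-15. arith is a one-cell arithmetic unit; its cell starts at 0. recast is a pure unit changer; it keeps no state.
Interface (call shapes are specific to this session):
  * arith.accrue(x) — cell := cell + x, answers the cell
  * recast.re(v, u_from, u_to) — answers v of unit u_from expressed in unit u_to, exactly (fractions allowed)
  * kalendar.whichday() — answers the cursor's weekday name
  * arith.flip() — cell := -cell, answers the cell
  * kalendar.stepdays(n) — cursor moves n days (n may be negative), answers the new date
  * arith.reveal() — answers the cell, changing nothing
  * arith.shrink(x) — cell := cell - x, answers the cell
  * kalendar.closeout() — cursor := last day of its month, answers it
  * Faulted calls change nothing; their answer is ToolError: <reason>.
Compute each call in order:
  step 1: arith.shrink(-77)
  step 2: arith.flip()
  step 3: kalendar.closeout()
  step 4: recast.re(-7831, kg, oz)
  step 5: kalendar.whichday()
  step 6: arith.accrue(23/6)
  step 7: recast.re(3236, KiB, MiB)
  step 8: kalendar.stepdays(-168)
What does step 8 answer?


Act: shrink[-77]
Obs: 77
Act: flip[]
Obs: -77
Act: closeout[]
Obs: 1927-05-31
Act: re[-7831; kg; oz]
Obs: -12529600000000/45359237
Act: whichday[]
Obs: Tuesday
Act: accrue[23/6]
Obs: -439/6
Act: re[3236; KiB; MiB]
Obs: 809/256
Act: stepdays[-168]
Obs: 1926-12-14

Answer: 1926-12-14


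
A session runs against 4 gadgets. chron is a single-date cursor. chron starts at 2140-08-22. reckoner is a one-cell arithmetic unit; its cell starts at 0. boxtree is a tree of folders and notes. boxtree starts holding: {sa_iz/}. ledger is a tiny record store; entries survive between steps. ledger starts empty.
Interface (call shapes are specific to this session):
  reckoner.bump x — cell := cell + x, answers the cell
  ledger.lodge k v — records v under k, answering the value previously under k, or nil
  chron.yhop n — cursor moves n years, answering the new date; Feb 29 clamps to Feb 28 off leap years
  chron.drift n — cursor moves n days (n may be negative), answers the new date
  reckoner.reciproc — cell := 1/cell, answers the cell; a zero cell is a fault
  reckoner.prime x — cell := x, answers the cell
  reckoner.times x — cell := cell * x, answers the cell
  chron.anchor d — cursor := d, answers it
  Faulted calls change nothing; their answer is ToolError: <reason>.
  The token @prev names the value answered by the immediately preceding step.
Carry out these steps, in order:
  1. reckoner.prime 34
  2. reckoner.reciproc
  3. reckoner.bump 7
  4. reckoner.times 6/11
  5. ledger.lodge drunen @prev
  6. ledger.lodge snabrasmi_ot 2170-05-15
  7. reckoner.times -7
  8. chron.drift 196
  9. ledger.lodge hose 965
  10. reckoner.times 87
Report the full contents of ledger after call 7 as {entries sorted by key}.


[in] prime x: 34
[out] 34
[in] reciproc
[out] 1/34
[in] bump x: 7
[out] 239/34
[in] times x: 6/11
[out] 717/187
[in] lodge k: drunen v: @prev
[out] nil
[in] lodge k: snabrasmi_ot v: 2170-05-15
[out] nil
[in] times x: -7
[out] -5019/187
[in] drift n: 196
[out] 2141-03-06
[in] lodge k: hose v: 965
[out] nil
[in] times x: 87
[out] -436653/187

Answer: {drunen=717/187, snabrasmi_ot=2170-05-15}


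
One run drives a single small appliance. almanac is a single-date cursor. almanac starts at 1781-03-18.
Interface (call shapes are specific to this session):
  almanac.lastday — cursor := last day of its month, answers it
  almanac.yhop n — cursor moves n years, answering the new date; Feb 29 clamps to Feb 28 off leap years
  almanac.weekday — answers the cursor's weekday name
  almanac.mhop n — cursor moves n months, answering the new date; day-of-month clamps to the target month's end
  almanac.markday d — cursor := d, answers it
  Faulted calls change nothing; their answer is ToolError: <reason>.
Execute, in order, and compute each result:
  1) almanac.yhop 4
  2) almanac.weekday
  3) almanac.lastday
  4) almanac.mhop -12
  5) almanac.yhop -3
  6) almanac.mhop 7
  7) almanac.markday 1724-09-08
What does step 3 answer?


Answer: 1785-03-31

Derivation:
$ almanac.yhop n→4
:: 1785-03-18
$ almanac.weekday
:: Friday
$ almanac.lastday
:: 1785-03-31
$ almanac.mhop n→-12
:: 1784-03-31
$ almanac.yhop n→-3
:: 1781-03-31
$ almanac.mhop n→7
:: 1781-10-31
$ almanac.markday d→1724-09-08
:: 1724-09-08


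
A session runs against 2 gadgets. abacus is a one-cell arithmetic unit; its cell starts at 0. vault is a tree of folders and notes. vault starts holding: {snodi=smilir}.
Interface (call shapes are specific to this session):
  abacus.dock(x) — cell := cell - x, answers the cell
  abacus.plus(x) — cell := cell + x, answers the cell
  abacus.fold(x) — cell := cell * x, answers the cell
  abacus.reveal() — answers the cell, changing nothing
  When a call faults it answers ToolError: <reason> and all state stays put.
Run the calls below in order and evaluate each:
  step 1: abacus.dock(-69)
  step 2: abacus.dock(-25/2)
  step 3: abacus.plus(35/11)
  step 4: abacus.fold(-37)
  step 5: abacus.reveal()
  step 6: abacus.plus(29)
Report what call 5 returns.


Answer: -68931/22

Derivation:
;; 1. abacus.dock(x='-69') => 69
;; 2. abacus.dock(x='-25/2') => 163/2
;; 3. abacus.plus(x='35/11') => 1863/22
;; 4. abacus.fold(x='-37') => -68931/22
;; 5. abacus.reveal() => -68931/22
;; 6. abacus.plus(x='29') => -68293/22


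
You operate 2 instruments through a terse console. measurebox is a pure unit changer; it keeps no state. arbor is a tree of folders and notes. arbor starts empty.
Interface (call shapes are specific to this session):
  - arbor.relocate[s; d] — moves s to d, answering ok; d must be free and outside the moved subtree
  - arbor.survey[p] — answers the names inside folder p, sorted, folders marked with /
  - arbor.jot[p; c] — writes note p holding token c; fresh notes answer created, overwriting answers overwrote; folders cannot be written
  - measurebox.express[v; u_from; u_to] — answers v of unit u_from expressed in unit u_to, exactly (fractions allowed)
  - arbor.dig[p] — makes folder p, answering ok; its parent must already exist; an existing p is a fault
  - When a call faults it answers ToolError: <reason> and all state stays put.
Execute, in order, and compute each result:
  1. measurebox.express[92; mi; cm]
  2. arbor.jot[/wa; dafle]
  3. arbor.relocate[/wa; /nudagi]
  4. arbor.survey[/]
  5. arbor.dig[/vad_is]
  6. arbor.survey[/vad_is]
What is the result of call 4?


Answer: [nudagi]

Derivation:
Using measurebox.express with v=92, u_from=mi, u_to=cm: 74029824/5.
Now I run arbor.jot with p=/wa, c=dafle: created.
Now I run arbor.relocate with s=/wa, d=/nudagi, yielding ok.
I invoke arbor.survey with p=/: [nudagi].
Next I call arbor.dig with p=/vad_is, and observe ok.
Invoking arbor.survey with p=/vad_is, which returns [].


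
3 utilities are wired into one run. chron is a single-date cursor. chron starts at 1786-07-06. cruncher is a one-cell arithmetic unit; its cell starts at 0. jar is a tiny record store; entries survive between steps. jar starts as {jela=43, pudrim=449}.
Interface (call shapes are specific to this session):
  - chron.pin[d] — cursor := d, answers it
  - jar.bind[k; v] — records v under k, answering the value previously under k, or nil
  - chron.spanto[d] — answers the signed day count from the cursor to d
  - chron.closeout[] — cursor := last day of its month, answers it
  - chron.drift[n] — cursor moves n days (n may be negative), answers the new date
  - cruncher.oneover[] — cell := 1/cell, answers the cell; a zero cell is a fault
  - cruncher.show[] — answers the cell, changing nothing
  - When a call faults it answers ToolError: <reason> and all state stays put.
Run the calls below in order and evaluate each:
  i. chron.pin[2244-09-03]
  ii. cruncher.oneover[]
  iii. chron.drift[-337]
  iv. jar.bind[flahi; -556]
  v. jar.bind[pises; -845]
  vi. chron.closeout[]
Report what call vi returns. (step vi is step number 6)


·→ pin(d='2244-09-03')
·← 2244-09-03
·→ oneover()
·← ToolError: reciprocal of zero
·→ drift(n='-337')
·← 2243-10-02
·→ bind(k='flahi', v='-556')
·← nil
·→ bind(k='pises', v='-845')
·← nil
·→ closeout()
·← 2243-10-31

Answer: 2243-10-31


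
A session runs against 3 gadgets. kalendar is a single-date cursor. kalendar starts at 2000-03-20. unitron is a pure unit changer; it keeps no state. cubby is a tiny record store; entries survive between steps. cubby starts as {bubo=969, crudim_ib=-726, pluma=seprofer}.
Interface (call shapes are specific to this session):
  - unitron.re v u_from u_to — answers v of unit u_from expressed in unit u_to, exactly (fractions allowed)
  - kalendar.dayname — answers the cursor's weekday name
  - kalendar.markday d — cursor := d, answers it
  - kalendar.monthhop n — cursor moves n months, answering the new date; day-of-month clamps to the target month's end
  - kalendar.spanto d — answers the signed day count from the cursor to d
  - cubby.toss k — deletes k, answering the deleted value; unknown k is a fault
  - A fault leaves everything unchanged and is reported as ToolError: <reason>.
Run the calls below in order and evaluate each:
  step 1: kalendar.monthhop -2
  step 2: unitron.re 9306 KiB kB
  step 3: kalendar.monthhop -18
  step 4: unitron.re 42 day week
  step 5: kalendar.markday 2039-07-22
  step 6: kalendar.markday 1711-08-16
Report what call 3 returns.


~$ kalendar.monthhop n=-2
[out] 2000-01-20
~$ unitron.re v=9306 u_from=KiB u_to=kB
[out] 1191168/125
~$ kalendar.monthhop n=-18
[out] 1998-07-20
~$ unitron.re v=42 u_from=day u_to=week
[out] 6
~$ kalendar.markday d=2039-07-22
[out] 2039-07-22
~$ kalendar.markday d=1711-08-16
[out] 1711-08-16

Answer: 1998-07-20


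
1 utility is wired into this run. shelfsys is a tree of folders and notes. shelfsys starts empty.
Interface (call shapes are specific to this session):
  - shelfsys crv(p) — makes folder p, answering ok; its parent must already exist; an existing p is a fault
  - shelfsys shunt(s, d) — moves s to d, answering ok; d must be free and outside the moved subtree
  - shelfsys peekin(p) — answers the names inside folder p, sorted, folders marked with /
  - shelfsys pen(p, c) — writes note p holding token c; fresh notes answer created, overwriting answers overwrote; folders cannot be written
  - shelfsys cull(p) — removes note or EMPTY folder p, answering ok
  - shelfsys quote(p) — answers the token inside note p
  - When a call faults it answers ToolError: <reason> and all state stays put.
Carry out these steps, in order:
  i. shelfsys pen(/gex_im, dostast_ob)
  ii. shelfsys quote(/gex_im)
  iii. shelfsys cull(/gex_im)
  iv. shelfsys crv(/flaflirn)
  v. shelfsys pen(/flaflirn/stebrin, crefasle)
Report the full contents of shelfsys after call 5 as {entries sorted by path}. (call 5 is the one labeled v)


Answer: {flaflirn/, flaflirn/stebrin=crefasle}

Derivation:
# 1. shelfsys pen(p: /gex_im, c: dostast_ob) => created
# 2. shelfsys quote(p: /gex_im) => dostast_ob
# 3. shelfsys cull(p: /gex_im) => ok
# 4. shelfsys crv(p: /flaflirn) => ok
# 5. shelfsys pen(p: /flaflirn/stebrin, c: crefasle) => created
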